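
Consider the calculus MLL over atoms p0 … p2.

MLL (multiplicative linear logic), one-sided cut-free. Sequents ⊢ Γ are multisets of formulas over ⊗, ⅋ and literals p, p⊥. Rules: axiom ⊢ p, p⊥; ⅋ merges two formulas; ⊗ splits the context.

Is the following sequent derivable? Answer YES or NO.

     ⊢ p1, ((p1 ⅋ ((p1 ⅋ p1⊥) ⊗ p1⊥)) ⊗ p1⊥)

Derivation (root first):
[⊗]  ⊢ p1, ((p1 ⅋ ((p1 ⅋ p1⊥) ⊗ p1⊥)) ⊗ p1⊥)
  [⅋]  ⊢ (p1 ⅋ ((p1 ⅋ p1⊥) ⊗ p1⊥))
    [⊗]  ⊢ p1, ((p1 ⅋ p1⊥) ⊗ p1⊥)
      [⅋]  ⊢ (p1 ⅋ p1⊥)
        [Ax]  ⊢ p1, p1⊥
      [Ax]  ⊢ p1, p1⊥
  [Ax]  ⊢ p1, p1⊥

Result: YES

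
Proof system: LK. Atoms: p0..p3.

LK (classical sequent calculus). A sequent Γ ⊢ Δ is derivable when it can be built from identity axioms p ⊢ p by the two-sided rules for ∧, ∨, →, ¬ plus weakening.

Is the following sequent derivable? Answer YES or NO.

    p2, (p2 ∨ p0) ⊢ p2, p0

Proof tree:
[∨L] p2, (p2 ∨ p0) ⊢ p2, p0
  [WL] p2, p2 ⊢ p2
    [Ax] p2 ⊢ p2
  [Ax] p0 ⊢ p0

Result: YES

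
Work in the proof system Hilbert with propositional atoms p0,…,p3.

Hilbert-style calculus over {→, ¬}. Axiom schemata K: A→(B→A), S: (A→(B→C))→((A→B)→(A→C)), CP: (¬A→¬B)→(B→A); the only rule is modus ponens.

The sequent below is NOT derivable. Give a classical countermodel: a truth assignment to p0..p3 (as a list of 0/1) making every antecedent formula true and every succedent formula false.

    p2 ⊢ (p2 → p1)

Truth-table refutation:
  v=0000: Γ:[p2=F] Δ:[(p2 → p1)=T] refutes=False
  v=0001: Γ:[p2=F] Δ:[(p2 → p1)=T] refutes=False
  v=0010: Γ:[p2=T] Δ:[(p2 → p1)=F] refutes=True  ← countermodel

Result: [0, 0, 1, 0]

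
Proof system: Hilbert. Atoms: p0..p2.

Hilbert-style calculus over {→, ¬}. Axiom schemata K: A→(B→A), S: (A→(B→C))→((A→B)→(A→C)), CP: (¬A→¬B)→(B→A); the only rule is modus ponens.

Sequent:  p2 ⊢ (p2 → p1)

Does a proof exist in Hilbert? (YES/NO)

Enumerate valuations to refute Γ ⊢ Δ:
  v=000: Γ:[p2=F] Δ:[(p2 → p1)=T] refutes=False
  v=001: Γ:[p2=T] Δ:[(p2 → p1)=F] refutes=True  ← countermodel

Result: NO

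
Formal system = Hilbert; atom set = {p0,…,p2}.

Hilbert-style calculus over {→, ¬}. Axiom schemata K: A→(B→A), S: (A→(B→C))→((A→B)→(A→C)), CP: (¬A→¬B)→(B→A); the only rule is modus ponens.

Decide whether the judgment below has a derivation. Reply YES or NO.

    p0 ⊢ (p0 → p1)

Search for a countermodel by truth-table:
  v=000: Γ:[p0=F] Δ:[(p0 → p1)=T] refutes=False
  v=001: Γ:[p0=F] Δ:[(p0 → p1)=T] refutes=False
  v=010: Γ:[p0=F] Δ:[(p0 → p1)=T] refutes=False
  v=011: Γ:[p0=F] Δ:[(p0 → p1)=T] refutes=False
  v=100: Γ:[p0=T] Δ:[(p0 → p1)=F] refutes=True  ← countermodel

Result: NO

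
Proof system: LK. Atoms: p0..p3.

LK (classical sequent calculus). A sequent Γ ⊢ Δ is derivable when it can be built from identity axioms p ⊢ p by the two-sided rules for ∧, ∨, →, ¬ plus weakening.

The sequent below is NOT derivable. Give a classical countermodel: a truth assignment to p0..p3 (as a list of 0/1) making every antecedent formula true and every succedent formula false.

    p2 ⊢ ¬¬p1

Enumerate valuations to refute Γ ⊢ Δ:
  v=0000: Γ:[p2=F] Δ:[¬¬p1=F] refutes=False
  v=0001: Γ:[p2=F] Δ:[¬¬p1=F] refutes=False
  v=0010: Γ:[p2=T] Δ:[¬¬p1=F] refutes=True  ← countermodel

Result: [0, 0, 1, 0]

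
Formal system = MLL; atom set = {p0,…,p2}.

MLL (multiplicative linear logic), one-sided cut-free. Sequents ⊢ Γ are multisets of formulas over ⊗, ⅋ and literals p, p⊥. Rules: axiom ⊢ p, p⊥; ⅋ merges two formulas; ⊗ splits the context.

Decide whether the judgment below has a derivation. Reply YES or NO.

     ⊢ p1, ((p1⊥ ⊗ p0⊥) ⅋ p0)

Derivation (root first):
[⅋]  ⊢ p1, ((p1⊥ ⊗ p0⊥) ⅋ p0)
  [⊗]  ⊢ p1, p0, (p1⊥ ⊗ p0⊥)
    [Ax]  ⊢ p1, p1⊥
    [Ax]  ⊢ p0, p0⊥

Result: YES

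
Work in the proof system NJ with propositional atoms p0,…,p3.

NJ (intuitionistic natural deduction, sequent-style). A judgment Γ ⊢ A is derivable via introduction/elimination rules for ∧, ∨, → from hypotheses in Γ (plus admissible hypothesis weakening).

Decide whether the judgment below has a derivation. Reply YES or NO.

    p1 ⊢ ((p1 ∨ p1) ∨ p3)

Derivation (root first):
[∨I₁] p1 ⊢ ((p1 ∨ p1) ∨ p3)
  [∨I₁] p1 ⊢ (p1 ∨ p1)
    [Ax] p1 ⊢ p1

Result: YES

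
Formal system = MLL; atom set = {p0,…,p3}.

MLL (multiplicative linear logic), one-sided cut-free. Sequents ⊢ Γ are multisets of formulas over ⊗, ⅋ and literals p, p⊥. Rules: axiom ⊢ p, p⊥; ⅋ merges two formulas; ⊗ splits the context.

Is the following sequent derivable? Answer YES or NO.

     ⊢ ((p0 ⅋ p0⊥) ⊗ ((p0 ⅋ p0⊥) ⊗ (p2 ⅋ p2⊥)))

Derivation (root first):
[⊗]  ⊢ ((p0 ⅋ p0⊥) ⊗ ((p0 ⅋ p0⊥) ⊗ (p2 ⅋ p2⊥)))
  [⅋]  ⊢ (p0 ⅋ p0⊥)
    [Ax]  ⊢ p0, p0⊥
  [⊗]  ⊢ ((p0 ⅋ p0⊥) ⊗ (p2 ⅋ p2⊥))
    [⅋]  ⊢ (p0 ⅋ p0⊥)
      [Ax]  ⊢ p0, p0⊥
    [⅋]  ⊢ (p2 ⅋ p2⊥)
      [Ax]  ⊢ p2, p2⊥

Result: YES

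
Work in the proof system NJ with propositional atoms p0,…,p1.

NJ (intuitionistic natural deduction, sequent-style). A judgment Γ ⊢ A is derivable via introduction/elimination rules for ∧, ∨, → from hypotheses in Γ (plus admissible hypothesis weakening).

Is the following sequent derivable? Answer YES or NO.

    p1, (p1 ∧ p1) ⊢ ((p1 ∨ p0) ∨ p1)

Derivation (root first):
[∨I₁] p1, (p1 ∧ p1) ⊢ ((p1 ∨ p0) ∨ p1)
  [Wk] p1, (p1 ∧ p1) ⊢ (p1 ∨ p0)
    [∨I₁] p1 ⊢ (p1 ∨ p0)
      [Ax] p1 ⊢ p1

Result: YES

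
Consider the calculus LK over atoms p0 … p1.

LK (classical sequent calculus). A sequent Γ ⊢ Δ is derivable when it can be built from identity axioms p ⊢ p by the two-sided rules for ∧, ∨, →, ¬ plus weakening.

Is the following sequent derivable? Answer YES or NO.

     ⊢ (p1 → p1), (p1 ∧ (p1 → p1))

Derivation trace:
[∧R]  ⊢ (p1 → p1), (p1 ∧ (p1 → p1))
  [WR]  ⊢ (p1 → p1), p1
    [→R]  ⊢ (p1 → p1)
      [Ax] p1 ⊢ p1
  [→R]  ⊢ (p1 → p1)
    [Ax] p1 ⊢ p1

Result: YES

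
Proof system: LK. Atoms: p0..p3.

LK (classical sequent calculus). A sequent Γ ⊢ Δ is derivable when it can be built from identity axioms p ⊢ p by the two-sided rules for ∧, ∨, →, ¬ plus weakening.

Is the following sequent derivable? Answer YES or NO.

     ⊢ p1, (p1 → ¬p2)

Derivation (root first):
[→R]  ⊢ p1, (p1 → ¬p2)
  [¬R] p1 ⊢ p1, ¬p2
    [WL] p1, p2 ⊢ p1
      [Ax] p1 ⊢ p1

Result: YES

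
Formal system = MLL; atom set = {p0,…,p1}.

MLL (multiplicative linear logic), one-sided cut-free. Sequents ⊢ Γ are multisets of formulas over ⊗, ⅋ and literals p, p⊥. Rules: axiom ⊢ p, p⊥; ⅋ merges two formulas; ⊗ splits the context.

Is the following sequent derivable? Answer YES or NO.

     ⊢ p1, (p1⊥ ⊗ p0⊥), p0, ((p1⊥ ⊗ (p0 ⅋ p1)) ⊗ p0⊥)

Derivation (root first):
[⊗]  ⊢ p1, (p1⊥ ⊗ p0⊥), p0, ((p1⊥ ⊗ (p0 ⅋ p1)) ⊗ p0⊥)
  [⊗]  ⊢ p1, (p1⊥ ⊗ p0⊥), (p1⊥ ⊗ (p0 ⅋ p1))
    [Ax]  ⊢ p1, p1⊥
    [⅋]  ⊢ (p1⊥ ⊗ p0⊥), (p0 ⅋ p1)
      [⊗]  ⊢ p1, p0, (p1⊥ ⊗ p0⊥)
        [Ax]  ⊢ p1, p1⊥
        [Ax]  ⊢ p0, p0⊥
  [Ax]  ⊢ p0, p0⊥

Result: YES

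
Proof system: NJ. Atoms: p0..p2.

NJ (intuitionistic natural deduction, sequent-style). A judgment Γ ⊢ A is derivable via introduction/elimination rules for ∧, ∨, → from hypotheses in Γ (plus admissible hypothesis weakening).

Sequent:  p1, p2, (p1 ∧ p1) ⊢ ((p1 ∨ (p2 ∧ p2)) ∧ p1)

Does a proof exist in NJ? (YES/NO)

Derivation trace:
[∧I] p1, p2, (p1 ∧ p1) ⊢ ((p1 ∨ (p2 ∧ p2)) ∧ p1)
  [∨I₂] p2, (p1 ∧ p1) ⊢ (p1 ∨ (p2 ∧ p2))
    [Wk] p2, (p1 ∧ p1) ⊢ (p2 ∧ p2)
      [∧I] p2 ⊢ (p2 ∧ p2)
        [Ax] p2 ⊢ p2
        [Ax] p2 ⊢ p2
  [Ax] p1 ⊢ p1

Result: YES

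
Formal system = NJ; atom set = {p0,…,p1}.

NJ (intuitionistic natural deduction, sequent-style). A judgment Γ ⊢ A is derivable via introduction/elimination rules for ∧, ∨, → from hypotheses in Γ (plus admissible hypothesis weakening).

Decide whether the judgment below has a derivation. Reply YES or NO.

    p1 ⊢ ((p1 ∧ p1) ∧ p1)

Proof tree:
[∧I] p1 ⊢ ((p1 ∧ p1) ∧ p1)
  [∧I] p1 ⊢ (p1 ∧ p1)
    [Ax] p1 ⊢ p1
    [Ax] p1 ⊢ p1
  [Ax] p1 ⊢ p1

Result: YES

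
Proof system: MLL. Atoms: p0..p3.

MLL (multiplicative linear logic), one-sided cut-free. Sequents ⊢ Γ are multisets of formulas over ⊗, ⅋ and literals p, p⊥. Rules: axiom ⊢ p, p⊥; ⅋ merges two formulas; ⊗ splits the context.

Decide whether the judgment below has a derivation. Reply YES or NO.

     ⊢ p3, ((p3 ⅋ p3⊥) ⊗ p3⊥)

Derivation trace:
[⊗]  ⊢ p3, ((p3 ⅋ p3⊥) ⊗ p3⊥)
  [⅋]  ⊢ (p3 ⅋ p3⊥)
    [Ax]  ⊢ p3, p3⊥
  [Ax]  ⊢ p3, p3⊥

Result: YES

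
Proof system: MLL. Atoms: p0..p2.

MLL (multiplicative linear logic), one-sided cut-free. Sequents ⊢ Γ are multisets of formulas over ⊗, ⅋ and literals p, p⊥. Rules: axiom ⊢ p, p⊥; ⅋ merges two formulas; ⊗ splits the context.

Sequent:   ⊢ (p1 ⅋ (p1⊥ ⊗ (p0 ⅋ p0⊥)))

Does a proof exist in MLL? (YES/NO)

Derivation trace:
[⅋]  ⊢ (p1 ⅋ (p1⊥ ⊗ (p0 ⅋ p0⊥)))
  [⊗]  ⊢ p1, (p1⊥ ⊗ (p0 ⅋ p0⊥))
    [Ax]  ⊢ p1, p1⊥
    [⅋]  ⊢ (p0 ⅋ p0⊥)
      [Ax]  ⊢ p0, p0⊥

Result: YES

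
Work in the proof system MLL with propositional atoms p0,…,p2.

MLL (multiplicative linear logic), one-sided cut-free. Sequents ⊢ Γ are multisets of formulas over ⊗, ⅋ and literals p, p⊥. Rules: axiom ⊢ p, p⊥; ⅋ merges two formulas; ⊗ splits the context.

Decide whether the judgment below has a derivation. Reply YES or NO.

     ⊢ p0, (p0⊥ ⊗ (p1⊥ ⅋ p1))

Derivation (root first):
[⊗]  ⊢ p0, (p0⊥ ⊗ (p1⊥ ⅋ p1))
  [Ax]  ⊢ p0, p0⊥
  [⅋]  ⊢ (p1⊥ ⅋ p1)
    [Ax]  ⊢ p1, p1⊥

Result: YES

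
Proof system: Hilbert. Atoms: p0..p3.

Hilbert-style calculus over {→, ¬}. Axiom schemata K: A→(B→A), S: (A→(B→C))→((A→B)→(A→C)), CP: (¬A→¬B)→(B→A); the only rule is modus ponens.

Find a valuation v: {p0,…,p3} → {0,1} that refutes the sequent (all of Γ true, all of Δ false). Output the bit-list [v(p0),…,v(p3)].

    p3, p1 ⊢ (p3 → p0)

Search for a countermodel by truth-table:
  v=0000: Γ:[p3=F, p1=F] Δ:[(p3 → p0)=T] refutes=False
  v=0001: Γ:[p3=T, p1=F] Δ:[(p3 → p0)=F] refutes=False
  v=0010: Γ:[p3=F, p1=F] Δ:[(p3 → p0)=T] refutes=False
  v=0011: Γ:[p3=T, p1=F] Δ:[(p3 → p0)=F] refutes=False
  v=0100: Γ:[p3=F, p1=T] Δ:[(p3 → p0)=T] refutes=False
  v=0101: Γ:[p3=T, p1=T] Δ:[(p3 → p0)=F] refutes=True  ← countermodel

Result: [0, 1, 0, 1]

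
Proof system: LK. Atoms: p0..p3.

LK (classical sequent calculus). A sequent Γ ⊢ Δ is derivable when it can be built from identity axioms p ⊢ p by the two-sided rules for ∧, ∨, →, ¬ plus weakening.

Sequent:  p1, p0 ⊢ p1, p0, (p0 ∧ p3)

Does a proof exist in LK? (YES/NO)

Derivation trace:
[∧R] p1, p0 ⊢ p1, p0, (p0 ∧ p3)
  [Ax] p0 ⊢ p0
  [WR] p1 ⊢ p1, p0, p3
    [WR] p1 ⊢ p1, p0
      [Ax] p1 ⊢ p1

Result: YES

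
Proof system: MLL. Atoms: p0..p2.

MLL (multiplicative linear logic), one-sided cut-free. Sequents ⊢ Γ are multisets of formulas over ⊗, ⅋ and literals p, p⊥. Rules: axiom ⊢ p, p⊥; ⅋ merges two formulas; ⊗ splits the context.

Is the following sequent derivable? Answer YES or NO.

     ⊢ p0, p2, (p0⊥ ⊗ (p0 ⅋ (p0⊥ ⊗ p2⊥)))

Derivation (root first):
[⊗]  ⊢ p0, p2, (p0⊥ ⊗ (p0 ⅋ (p0⊥ ⊗ p2⊥)))
  [Ax]  ⊢ p0, p0⊥
  [⅋]  ⊢ p2, (p0 ⅋ (p0⊥ ⊗ p2⊥))
    [⊗]  ⊢ p0, p2, (p0⊥ ⊗ p2⊥)
      [Ax]  ⊢ p0, p0⊥
      [Ax]  ⊢ p2, p2⊥

Result: YES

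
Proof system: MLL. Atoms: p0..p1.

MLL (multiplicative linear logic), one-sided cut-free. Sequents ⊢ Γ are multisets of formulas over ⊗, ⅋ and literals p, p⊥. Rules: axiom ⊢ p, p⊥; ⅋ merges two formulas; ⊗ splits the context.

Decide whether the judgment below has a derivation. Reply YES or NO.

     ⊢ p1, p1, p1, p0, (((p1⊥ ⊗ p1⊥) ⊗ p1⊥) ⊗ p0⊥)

Derivation trace:
[⊗]  ⊢ p1, p1, p1, p0, (((p1⊥ ⊗ p1⊥) ⊗ p1⊥) ⊗ p0⊥)
  [⊗]  ⊢ p1, p1, p1, ((p1⊥ ⊗ p1⊥) ⊗ p1⊥)
    [⊗]  ⊢ p1, p1, (p1⊥ ⊗ p1⊥)
      [Ax]  ⊢ p1, p1⊥
      [Ax]  ⊢ p1, p1⊥
    [Ax]  ⊢ p1, p1⊥
  [Ax]  ⊢ p0, p0⊥

Result: YES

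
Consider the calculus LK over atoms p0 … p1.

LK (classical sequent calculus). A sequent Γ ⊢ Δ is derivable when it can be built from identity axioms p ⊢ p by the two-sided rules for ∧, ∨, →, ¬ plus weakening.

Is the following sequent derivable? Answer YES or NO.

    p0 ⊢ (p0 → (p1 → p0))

Derivation trace:
[WL] p0 ⊢ (p0 → (p1 → p0))
  [→R]  ⊢ (p0 → (p1 → p0))
    [→R] p0 ⊢ (p1 → p0)
      [WL] p0, p1 ⊢ p0
        [Ax] p0 ⊢ p0

Result: YES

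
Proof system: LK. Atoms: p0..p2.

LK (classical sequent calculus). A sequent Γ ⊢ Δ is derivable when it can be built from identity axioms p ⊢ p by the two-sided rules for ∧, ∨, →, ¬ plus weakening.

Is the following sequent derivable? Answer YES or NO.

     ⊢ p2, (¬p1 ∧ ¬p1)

Search for a countermodel by truth-table:
  v=000: Γ:[] Δ:[p2=F, (¬p1 ∧ ¬p1)=T] refutes=False
  v=001: Γ:[] Δ:[p2=T, (¬p1 ∧ ¬p1)=T] refutes=False
  v=010: Γ:[] Δ:[p2=F, (¬p1 ∧ ¬p1)=F] refutes=True  ← countermodel

Result: NO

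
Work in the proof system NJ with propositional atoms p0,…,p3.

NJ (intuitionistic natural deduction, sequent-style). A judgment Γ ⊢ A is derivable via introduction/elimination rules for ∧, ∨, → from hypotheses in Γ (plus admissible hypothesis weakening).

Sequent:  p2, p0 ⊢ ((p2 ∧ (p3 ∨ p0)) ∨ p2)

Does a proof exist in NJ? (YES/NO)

Derivation trace:
[∨I₁] p2, p0 ⊢ ((p2 ∧ (p3 ∨ p0)) ∨ p2)
  [∧I] p2, p0 ⊢ (p2 ∧ (p3 ∨ p0))
    [Ax] p2 ⊢ p2
    [∨I₂] p0 ⊢ (p3 ∨ p0)
      [Ax] p0 ⊢ p0

Result: YES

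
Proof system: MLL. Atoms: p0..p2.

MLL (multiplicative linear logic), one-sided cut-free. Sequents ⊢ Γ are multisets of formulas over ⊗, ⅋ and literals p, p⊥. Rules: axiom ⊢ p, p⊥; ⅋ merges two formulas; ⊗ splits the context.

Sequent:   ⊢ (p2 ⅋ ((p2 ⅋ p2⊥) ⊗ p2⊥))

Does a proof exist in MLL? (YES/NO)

Derivation (root first):
[⅋]  ⊢ (p2 ⅋ ((p2 ⅋ p2⊥) ⊗ p2⊥))
  [⊗]  ⊢ p2, ((p2 ⅋ p2⊥) ⊗ p2⊥)
    [⅋]  ⊢ (p2 ⅋ p2⊥)
      [Ax]  ⊢ p2, p2⊥
    [Ax]  ⊢ p2, p2⊥

Result: YES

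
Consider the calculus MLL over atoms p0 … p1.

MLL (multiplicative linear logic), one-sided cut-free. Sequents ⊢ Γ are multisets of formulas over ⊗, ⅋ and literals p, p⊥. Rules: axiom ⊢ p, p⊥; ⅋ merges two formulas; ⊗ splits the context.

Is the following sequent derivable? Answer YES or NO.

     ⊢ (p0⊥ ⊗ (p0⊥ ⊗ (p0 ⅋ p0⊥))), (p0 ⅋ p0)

Derivation trace:
[⅋]  ⊢ (p0⊥ ⊗ (p0⊥ ⊗ (p0 ⅋ p0⊥))), (p0 ⅋ p0)
  [⊗]  ⊢ p0, p0, (p0⊥ ⊗ (p0⊥ ⊗ (p0 ⅋ p0⊥)))
    [Ax]  ⊢ p0, p0⊥
    [⊗]  ⊢ p0, (p0⊥ ⊗ (p0 ⅋ p0⊥))
      [Ax]  ⊢ p0, p0⊥
      [⅋]  ⊢ (p0 ⅋ p0⊥)
        [Ax]  ⊢ p0, p0⊥

Result: YES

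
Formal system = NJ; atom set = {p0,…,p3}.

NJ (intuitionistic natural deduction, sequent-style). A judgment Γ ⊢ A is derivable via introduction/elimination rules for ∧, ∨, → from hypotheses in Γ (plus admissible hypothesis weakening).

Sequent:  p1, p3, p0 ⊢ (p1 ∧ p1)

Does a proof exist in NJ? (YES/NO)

Proof tree:
[∧I] p1, p3, p0 ⊢ (p1 ∧ p1)
  [Wk] p1, p0, p3 ⊢ p1
    [Wk] p1, p0 ⊢ p1
      [Ax] p1 ⊢ p1
  [Ax] p1 ⊢ p1

Result: YES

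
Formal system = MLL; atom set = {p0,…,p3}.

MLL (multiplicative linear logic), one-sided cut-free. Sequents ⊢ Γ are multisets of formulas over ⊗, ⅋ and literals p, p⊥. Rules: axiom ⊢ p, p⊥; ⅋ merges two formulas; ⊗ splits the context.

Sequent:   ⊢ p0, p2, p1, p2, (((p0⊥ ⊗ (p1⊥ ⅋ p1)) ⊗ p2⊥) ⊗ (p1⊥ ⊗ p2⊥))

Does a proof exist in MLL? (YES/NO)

Derivation (root first):
[⊗]  ⊢ p0, p2, p1, p2, (((p0⊥ ⊗ (p1⊥ ⅋ p1)) ⊗ p2⊥) ⊗ (p1⊥ ⊗ p2⊥))
  [⊗]  ⊢ p0, p2, ((p0⊥ ⊗ (p1⊥ ⅋ p1)) ⊗ p2⊥)
    [⊗]  ⊢ p0, (p0⊥ ⊗ (p1⊥ ⅋ p1))
      [Ax]  ⊢ p0, p0⊥
      [⅋]  ⊢ (p1⊥ ⅋ p1)
        [Ax]  ⊢ p1, p1⊥
    [Ax]  ⊢ p2, p2⊥
  [⊗]  ⊢ p1, p2, (p1⊥ ⊗ p2⊥)
    [Ax]  ⊢ p1, p1⊥
    [Ax]  ⊢ p2, p2⊥

Result: YES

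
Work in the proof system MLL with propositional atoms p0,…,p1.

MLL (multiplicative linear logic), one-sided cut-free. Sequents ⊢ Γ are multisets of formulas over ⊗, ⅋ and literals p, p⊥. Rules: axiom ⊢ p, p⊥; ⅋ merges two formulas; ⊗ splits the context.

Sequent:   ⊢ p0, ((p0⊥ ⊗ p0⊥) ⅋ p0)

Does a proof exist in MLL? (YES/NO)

Proof tree:
[⅋]  ⊢ p0, ((p0⊥ ⊗ p0⊥) ⅋ p0)
  [⊗]  ⊢ p0, p0, (p0⊥ ⊗ p0⊥)
    [Ax]  ⊢ p0, p0⊥
    [Ax]  ⊢ p0, p0⊥

Result: YES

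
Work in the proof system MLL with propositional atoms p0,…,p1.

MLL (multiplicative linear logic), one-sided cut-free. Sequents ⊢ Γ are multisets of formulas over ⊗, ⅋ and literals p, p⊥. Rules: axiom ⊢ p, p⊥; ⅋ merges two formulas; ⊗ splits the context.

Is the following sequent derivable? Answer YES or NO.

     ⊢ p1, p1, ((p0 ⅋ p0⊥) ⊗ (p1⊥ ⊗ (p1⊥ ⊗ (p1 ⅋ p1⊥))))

Derivation trace:
[⊗]  ⊢ p1, p1, ((p0 ⅋ p0⊥) ⊗ (p1⊥ ⊗ (p1⊥ ⊗ (p1 ⅋ p1⊥))))
  [⅋]  ⊢ (p0 ⅋ p0⊥)
    [Ax]  ⊢ p0, p0⊥
  [⊗]  ⊢ p1, p1, (p1⊥ ⊗ (p1⊥ ⊗ (p1 ⅋ p1⊥)))
    [Ax]  ⊢ p1, p1⊥
    [⊗]  ⊢ p1, (p1⊥ ⊗ (p1 ⅋ p1⊥))
      [Ax]  ⊢ p1, p1⊥
      [⅋]  ⊢ (p1 ⅋ p1⊥)
        [Ax]  ⊢ p1, p1⊥

Result: YES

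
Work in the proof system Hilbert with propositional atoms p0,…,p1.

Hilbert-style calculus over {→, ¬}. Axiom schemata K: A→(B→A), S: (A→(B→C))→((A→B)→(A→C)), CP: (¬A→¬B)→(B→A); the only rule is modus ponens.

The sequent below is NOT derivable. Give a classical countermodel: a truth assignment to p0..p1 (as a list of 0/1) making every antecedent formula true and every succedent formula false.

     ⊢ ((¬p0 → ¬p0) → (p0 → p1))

Enumerate valuations to refute Γ ⊢ Δ:
  v=00: Γ:[] Δ:[((¬p0 → ¬p0) → (p0 → p1))=T] refutes=False
  v=01: Γ:[] Δ:[((¬p0 → ¬p0) → (p0 → p1))=T] refutes=False
  v=10: Γ:[] Δ:[((¬p0 → ¬p0) → (p0 → p1))=F] refutes=True  ← countermodel

Result: [1, 0]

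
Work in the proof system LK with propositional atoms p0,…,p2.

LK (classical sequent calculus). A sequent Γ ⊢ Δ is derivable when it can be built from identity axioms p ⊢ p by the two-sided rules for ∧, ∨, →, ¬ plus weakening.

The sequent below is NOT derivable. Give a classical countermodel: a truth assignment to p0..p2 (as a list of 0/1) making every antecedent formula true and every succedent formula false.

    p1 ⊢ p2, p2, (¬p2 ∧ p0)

Search for a countermodel by truth-table:
  v=000: Γ:[p1=F] Δ:[p2=F, p2=F, (¬p2 ∧ p0)=F] refutes=False
  v=001: Γ:[p1=F] Δ:[p2=T, p2=T, (¬p2 ∧ p0)=F] refutes=False
  v=010: Γ:[p1=T] Δ:[p2=F, p2=F, (¬p2 ∧ p0)=F] refutes=True  ← countermodel

Result: [0, 1, 0]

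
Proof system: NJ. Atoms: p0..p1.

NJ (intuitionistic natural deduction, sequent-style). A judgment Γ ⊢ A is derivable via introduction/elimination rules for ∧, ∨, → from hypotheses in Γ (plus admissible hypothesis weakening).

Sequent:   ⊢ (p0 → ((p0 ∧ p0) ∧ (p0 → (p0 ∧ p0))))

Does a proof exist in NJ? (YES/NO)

Derivation (root first):
[→I]  ⊢ (p0 → ((p0 ∧ p0) ∧ (p0 → (p0 ∧ p0))))
  [∧I] p0 ⊢ ((p0 ∧ p0) ∧ (p0 → (p0 ∧ p0)))
    [∧I] p0 ⊢ (p0 ∧ p0)
      [Ax] p0 ⊢ p0
      [Ax] p0 ⊢ p0
    [→I]  ⊢ (p0 → (p0 ∧ p0))
      [∧I] p0 ⊢ (p0 ∧ p0)
        [Ax] p0 ⊢ p0
        [Ax] p0 ⊢ p0

Result: YES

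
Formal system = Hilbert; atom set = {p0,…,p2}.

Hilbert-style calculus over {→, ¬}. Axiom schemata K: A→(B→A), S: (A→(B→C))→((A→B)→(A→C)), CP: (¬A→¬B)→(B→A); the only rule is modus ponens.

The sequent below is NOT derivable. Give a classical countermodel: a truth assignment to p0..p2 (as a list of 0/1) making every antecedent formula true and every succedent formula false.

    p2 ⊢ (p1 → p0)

Truth-table refutation:
  v=000: Γ:[p2=F] Δ:[(p1 → p0)=T] refutes=False
  v=001: Γ:[p2=T] Δ:[(p1 → p0)=T] refutes=False
  v=010: Γ:[p2=F] Δ:[(p1 → p0)=F] refutes=False
  v=011: Γ:[p2=T] Δ:[(p1 → p0)=F] refutes=True  ← countermodel

Result: [0, 1, 1]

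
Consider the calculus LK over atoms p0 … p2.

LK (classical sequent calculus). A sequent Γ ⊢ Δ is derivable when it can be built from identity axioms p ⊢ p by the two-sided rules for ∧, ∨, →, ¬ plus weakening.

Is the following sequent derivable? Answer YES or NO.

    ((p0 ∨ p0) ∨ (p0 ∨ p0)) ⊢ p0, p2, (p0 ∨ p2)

Derivation trace:
[∨L] ((p0 ∨ p0) ∨ (p0 ∨ p0)) ⊢ p0, p2, (p0 ∨ p2)
  [∨R] (p0 ∨ p0) ⊢ (p0 ∨ p2)
    [∨L] (p0 ∨ p0) ⊢ p2, p0
      [WR] p0 ⊢ p0, p2
        [Ax] p0 ⊢ p0
      [WR] p0 ⊢ p0, p2
        [Ax] p0 ⊢ p0
  [∨L] (p0 ∨ p0) ⊢ p2, p0
    [WR] p0 ⊢ p0, p2
      [Ax] p0 ⊢ p0
    [WR] p0 ⊢ p0, p2
      [Ax] p0 ⊢ p0

Result: YES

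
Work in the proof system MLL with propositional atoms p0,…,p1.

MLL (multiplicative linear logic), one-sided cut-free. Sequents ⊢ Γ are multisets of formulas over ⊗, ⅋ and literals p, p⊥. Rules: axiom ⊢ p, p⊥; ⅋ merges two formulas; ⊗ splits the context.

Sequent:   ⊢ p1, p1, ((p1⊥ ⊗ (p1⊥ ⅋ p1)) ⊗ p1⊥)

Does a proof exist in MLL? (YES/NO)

Derivation (root first):
[⊗]  ⊢ p1, p1, ((p1⊥ ⊗ (p1⊥ ⅋ p1)) ⊗ p1⊥)
  [⊗]  ⊢ p1, (p1⊥ ⊗ (p1⊥ ⅋ p1))
    [Ax]  ⊢ p1, p1⊥
    [⅋]  ⊢ (p1⊥ ⅋ p1)
      [Ax]  ⊢ p1, p1⊥
  [Ax]  ⊢ p1, p1⊥

Result: YES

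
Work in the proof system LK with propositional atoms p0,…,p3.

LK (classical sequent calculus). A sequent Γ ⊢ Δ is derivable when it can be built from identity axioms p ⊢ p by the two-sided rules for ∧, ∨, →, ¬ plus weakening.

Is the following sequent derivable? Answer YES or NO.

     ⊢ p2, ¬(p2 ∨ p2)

Proof tree:
[¬R]  ⊢ p2, ¬(p2 ∨ p2)
  [∨L] (p2 ∨ p2) ⊢ p2
    [Ax] p2 ⊢ p2
    [Ax] p2 ⊢ p2

Result: YES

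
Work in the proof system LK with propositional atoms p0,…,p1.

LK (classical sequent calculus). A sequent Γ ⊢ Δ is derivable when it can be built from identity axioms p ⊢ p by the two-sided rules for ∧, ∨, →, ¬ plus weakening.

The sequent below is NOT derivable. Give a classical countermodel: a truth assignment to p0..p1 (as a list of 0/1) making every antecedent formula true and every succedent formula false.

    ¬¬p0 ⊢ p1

Truth-table refutation:
  v=00: Γ:[¬¬p0=F] Δ:[p1=F] refutes=False
  v=01: Γ:[¬¬p0=F] Δ:[p1=T] refutes=False
  v=10: Γ:[¬¬p0=T] Δ:[p1=F] refutes=True  ← countermodel

Result: [1, 0]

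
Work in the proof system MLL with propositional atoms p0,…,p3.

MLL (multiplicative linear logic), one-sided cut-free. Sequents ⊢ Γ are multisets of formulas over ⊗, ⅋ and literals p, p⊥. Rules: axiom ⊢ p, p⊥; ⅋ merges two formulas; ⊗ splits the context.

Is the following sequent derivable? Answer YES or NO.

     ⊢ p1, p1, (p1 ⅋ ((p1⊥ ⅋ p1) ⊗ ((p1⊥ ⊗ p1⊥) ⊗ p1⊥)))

Proof tree:
[⅋]  ⊢ p1, p1, (p1 ⅋ ((p1⊥ ⅋ p1) ⊗ ((p1⊥ ⊗ p1⊥) ⊗ p1⊥)))
  [⊗]  ⊢ p1, p1, p1, ((p1⊥ ⅋ p1) ⊗ ((p1⊥ ⊗ p1⊥) ⊗ p1⊥))
    [⅋]  ⊢ (p1⊥ ⅋ p1)
      [Ax]  ⊢ p1, p1⊥
    [⊗]  ⊢ p1, p1, p1, ((p1⊥ ⊗ p1⊥) ⊗ p1⊥)
      [⊗]  ⊢ p1, p1, (p1⊥ ⊗ p1⊥)
        [Ax]  ⊢ p1, p1⊥
        [Ax]  ⊢ p1, p1⊥
      [Ax]  ⊢ p1, p1⊥

Result: YES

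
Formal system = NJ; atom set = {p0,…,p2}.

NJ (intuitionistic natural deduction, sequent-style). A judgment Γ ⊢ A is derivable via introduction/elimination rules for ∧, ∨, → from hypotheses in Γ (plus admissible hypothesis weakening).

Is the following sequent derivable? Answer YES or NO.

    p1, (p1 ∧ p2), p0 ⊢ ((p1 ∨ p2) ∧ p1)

Proof tree:
[∧I] p1, (p1 ∧ p2), p0 ⊢ ((p1 ∨ p2) ∧ p1)
  [∨I₁] p1, p0 ⊢ (p1 ∨ p2)
    [Wk] p1, p0 ⊢ p1
      [Ax] p1 ⊢ p1
  [Wk] p1, (p1 ∧ p2) ⊢ p1
    [Ax] p1 ⊢ p1

Result: YES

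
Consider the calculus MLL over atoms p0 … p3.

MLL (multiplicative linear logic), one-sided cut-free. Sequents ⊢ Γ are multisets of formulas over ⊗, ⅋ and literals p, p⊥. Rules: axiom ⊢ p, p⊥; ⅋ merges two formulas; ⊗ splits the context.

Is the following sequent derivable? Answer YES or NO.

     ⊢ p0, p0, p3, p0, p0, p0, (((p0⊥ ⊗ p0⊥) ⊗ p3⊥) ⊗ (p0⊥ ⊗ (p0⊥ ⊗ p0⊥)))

Derivation trace:
[⊗]  ⊢ p0, p0, p3, p0, p0, p0, (((p0⊥ ⊗ p0⊥) ⊗ p3⊥) ⊗ (p0⊥ ⊗ (p0⊥ ⊗ p0⊥)))
  [⊗]  ⊢ p0, p0, p3, ((p0⊥ ⊗ p0⊥) ⊗ p3⊥)
    [⊗]  ⊢ p0, p0, (p0⊥ ⊗ p0⊥)
      [Ax]  ⊢ p0, p0⊥
      [Ax]  ⊢ p0, p0⊥
    [Ax]  ⊢ p3, p3⊥
  [⊗]  ⊢ p0, p0, p0, (p0⊥ ⊗ (p0⊥ ⊗ p0⊥))
    [Ax]  ⊢ p0, p0⊥
    [⊗]  ⊢ p0, p0, (p0⊥ ⊗ p0⊥)
      [Ax]  ⊢ p0, p0⊥
      [Ax]  ⊢ p0, p0⊥

Result: YES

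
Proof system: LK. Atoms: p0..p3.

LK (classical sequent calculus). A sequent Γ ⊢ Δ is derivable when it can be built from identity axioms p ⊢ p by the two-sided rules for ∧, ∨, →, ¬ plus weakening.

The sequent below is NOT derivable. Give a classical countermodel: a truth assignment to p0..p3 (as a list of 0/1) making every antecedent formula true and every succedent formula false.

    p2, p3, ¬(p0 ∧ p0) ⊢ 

Enumerate valuations to refute Γ ⊢ Δ:
  v=0000: Γ:[p2=F, p3=F, ¬(p0 ∧ p0)=T] Δ:[] refutes=False
  v=0001: Γ:[p2=F, p3=T, ¬(p0 ∧ p0)=T] Δ:[] refutes=False
  v=0010: Γ:[p2=T, p3=F, ¬(p0 ∧ p0)=T] Δ:[] refutes=False
  v=0011: Γ:[p2=T, p3=T, ¬(p0 ∧ p0)=T] Δ:[] refutes=True  ← countermodel

Result: [0, 0, 1, 1]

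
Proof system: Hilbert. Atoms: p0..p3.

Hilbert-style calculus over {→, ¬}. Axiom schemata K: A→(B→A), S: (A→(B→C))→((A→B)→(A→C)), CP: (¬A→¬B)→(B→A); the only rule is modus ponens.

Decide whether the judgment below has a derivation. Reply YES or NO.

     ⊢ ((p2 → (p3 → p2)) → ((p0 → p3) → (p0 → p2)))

Enumerate valuations to refute Γ ⊢ Δ:
  v=0000: Γ:[] Δ:[((p2 → (p3 → p2)) → ((p0 → p3) → (p0 → p2)))=T] refutes=False
  v=0001: Γ:[] Δ:[((p2 → (p3 → p2)) → ((p0 → p3) → (p0 → p2)))=T] refutes=False
  v=0010: Γ:[] Δ:[((p2 → (p3 → p2)) → ((p0 → p3) → (p0 → p2)))=T] refutes=False
  v=0011: Γ:[] Δ:[((p2 → (p3 → p2)) → ((p0 → p3) → (p0 → p2)))=T] refutes=False
  v=0100: Γ:[] Δ:[((p2 → (p3 → p2)) → ((p0 → p3) → (p0 → p2)))=T] refutes=False
  v=0101: Γ:[] Δ:[((p2 → (p3 → p2)) → ((p0 → p3) → (p0 → p2)))=T] refutes=False
  v=0110: Γ:[] Δ:[((p2 → (p3 → p2)) → ((p0 → p3) → (p0 → p2)))=T] refutes=False
  v=0111: Γ:[] Δ:[((p2 → (p3 → p2)) → ((p0 → p3) → (p0 → p2)))=T] refutes=False
  v=1000: Γ:[] Δ:[((p2 → (p3 → p2)) → ((p0 → p3) → (p0 → p2)))=T] refutes=False
  v=1001: Γ:[] Δ:[((p2 → (p3 → p2)) → ((p0 → p3) → (p0 → p2)))=F] refutes=True  ← countermodel

Result: NO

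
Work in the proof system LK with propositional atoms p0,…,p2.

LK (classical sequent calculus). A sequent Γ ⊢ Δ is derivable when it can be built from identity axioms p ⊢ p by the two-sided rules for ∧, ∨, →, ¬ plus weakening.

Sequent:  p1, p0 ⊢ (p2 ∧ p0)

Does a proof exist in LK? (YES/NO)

Search for a countermodel by truth-table:
  v=000: Γ:[p1=F, p0=F] Δ:[(p2 ∧ p0)=F] refutes=False
  v=001: Γ:[p1=F, p0=F] Δ:[(p2 ∧ p0)=F] refutes=False
  v=010: Γ:[p1=T, p0=F] Δ:[(p2 ∧ p0)=F] refutes=False
  v=011: Γ:[p1=T, p0=F] Δ:[(p2 ∧ p0)=F] refutes=False
  v=100: Γ:[p1=F, p0=T] Δ:[(p2 ∧ p0)=F] refutes=False
  v=101: Γ:[p1=F, p0=T] Δ:[(p2 ∧ p0)=T] refutes=False
  v=110: Γ:[p1=T, p0=T] Δ:[(p2 ∧ p0)=F] refutes=True  ← countermodel

Result: NO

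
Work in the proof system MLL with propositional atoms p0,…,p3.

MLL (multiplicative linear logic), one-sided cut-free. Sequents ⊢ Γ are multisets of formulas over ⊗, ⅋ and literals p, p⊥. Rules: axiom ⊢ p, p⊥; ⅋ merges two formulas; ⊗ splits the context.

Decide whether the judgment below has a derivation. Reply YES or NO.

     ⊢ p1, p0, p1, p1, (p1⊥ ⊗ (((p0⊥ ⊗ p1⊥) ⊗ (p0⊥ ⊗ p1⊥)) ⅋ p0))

Derivation (root first):
[⊗]  ⊢ p1, p0, p1, p1, (p1⊥ ⊗ (((p0⊥ ⊗ p1⊥) ⊗ (p0⊥ ⊗ p1⊥)) ⅋ p0))
  [Ax]  ⊢ p1, p1⊥
  [⅋]  ⊢ p0, p1, p1, (((p0⊥ ⊗ p1⊥) ⊗ (p0⊥ ⊗ p1⊥)) ⅋ p0)
    [⊗]  ⊢ p0, p1, p0, p1, ((p0⊥ ⊗ p1⊥) ⊗ (p0⊥ ⊗ p1⊥))
      [⊗]  ⊢ p0, p1, (p0⊥ ⊗ p1⊥)
        [Ax]  ⊢ p0, p0⊥
        [Ax]  ⊢ p1, p1⊥
      [⊗]  ⊢ p0, p1, (p0⊥ ⊗ p1⊥)
        [Ax]  ⊢ p0, p0⊥
        [Ax]  ⊢ p1, p1⊥

Result: YES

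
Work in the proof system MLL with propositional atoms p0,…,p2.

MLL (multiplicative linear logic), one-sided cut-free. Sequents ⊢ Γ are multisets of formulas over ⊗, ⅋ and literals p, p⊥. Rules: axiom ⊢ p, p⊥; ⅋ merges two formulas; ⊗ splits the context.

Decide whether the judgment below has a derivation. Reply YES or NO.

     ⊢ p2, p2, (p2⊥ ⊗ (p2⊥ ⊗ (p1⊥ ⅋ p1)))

Derivation trace:
[⊗]  ⊢ p2, p2, (p2⊥ ⊗ (p2⊥ ⊗ (p1⊥ ⅋ p1)))
  [Ax]  ⊢ p2, p2⊥
  [⊗]  ⊢ p2, (p2⊥ ⊗ (p1⊥ ⅋ p1))
    [Ax]  ⊢ p2, p2⊥
    [⅋]  ⊢ (p1⊥ ⅋ p1)
      [Ax]  ⊢ p1, p1⊥

Result: YES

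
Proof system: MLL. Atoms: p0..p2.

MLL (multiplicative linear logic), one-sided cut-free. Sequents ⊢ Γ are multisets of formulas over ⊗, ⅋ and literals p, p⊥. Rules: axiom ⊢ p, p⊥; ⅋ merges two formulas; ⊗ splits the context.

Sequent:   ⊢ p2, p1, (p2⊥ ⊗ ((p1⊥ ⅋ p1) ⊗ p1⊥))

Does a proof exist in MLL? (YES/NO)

Proof tree:
[⊗]  ⊢ p2, p1, (p2⊥ ⊗ ((p1⊥ ⅋ p1) ⊗ p1⊥))
  [Ax]  ⊢ p2, p2⊥
  [⊗]  ⊢ p1, ((p1⊥ ⅋ p1) ⊗ p1⊥)
    [⅋]  ⊢ (p1⊥ ⅋ p1)
      [Ax]  ⊢ p1, p1⊥
    [Ax]  ⊢ p1, p1⊥

Result: YES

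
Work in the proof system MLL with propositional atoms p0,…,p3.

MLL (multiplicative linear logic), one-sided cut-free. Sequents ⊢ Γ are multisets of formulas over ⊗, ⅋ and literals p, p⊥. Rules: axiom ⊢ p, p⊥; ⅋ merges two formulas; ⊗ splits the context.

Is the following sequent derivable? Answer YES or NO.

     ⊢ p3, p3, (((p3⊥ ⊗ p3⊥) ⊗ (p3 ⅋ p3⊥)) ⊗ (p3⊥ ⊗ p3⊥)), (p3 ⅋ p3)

Proof tree:
[⅋]  ⊢ p3, p3, (((p3⊥ ⊗ p3⊥) ⊗ (p3 ⅋ p3⊥)) ⊗ (p3⊥ ⊗ p3⊥)), (p3 ⅋ p3)
  [⊗]  ⊢ p3, p3, p3, p3, (((p3⊥ ⊗ p3⊥) ⊗ (p3 ⅋ p3⊥)) ⊗ (p3⊥ ⊗ p3⊥))
    [⊗]  ⊢ p3, p3, ((p3⊥ ⊗ p3⊥) ⊗ (p3 ⅋ p3⊥))
      [⊗]  ⊢ p3, p3, (p3⊥ ⊗ p3⊥)
        [Ax]  ⊢ p3, p3⊥
        [Ax]  ⊢ p3, p3⊥
      [⅋]  ⊢ (p3 ⅋ p3⊥)
        [Ax]  ⊢ p3, p3⊥
    [⊗]  ⊢ p3, p3, (p3⊥ ⊗ p3⊥)
      [Ax]  ⊢ p3, p3⊥
      [Ax]  ⊢ p3, p3⊥

Result: YES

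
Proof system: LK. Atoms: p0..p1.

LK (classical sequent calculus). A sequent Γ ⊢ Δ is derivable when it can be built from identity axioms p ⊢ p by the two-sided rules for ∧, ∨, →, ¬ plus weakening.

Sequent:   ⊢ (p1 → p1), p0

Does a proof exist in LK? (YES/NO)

Derivation (root first):
[WR]  ⊢ (p1 → p1), p0
  [→R]  ⊢ (p1 → p1)
    [Ax] p1 ⊢ p1

Result: YES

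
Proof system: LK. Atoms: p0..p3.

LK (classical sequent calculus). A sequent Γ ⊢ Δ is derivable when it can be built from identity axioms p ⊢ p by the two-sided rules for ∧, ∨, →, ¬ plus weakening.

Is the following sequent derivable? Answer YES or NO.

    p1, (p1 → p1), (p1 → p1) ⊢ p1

Derivation trace:
[→L] p1, (p1 → p1), (p1 → p1) ⊢ p1
  [→L] p1, (p1 → p1) ⊢ p1
    [Ax] p1 ⊢ p1
    [Ax] p1 ⊢ p1
  [Ax] p1 ⊢ p1

Result: YES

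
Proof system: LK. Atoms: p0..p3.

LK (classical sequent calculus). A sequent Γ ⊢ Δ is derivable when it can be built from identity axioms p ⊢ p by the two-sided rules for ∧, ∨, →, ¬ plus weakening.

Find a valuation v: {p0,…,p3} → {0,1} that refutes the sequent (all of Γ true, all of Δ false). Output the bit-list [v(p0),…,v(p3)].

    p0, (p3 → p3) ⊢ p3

Search for a countermodel by truth-table:
  v=0000: Γ:[p0=F, (p3 → p3)=T] Δ:[p3=F] refutes=False
  v=0001: Γ:[p0=F, (p3 → p3)=T] Δ:[p3=T] refutes=False
  v=0010: Γ:[p0=F, (p3 → p3)=T] Δ:[p3=F] refutes=False
  v=0011: Γ:[p0=F, (p3 → p3)=T] Δ:[p3=T] refutes=False
  v=0100: Γ:[p0=F, (p3 → p3)=T] Δ:[p3=F] refutes=False
  v=0101: Γ:[p0=F, (p3 → p3)=T] Δ:[p3=T] refutes=False
  v=0110: Γ:[p0=F, (p3 → p3)=T] Δ:[p3=F] refutes=False
  v=0111: Γ:[p0=F, (p3 → p3)=T] Δ:[p3=T] refutes=False
  v=1000: Γ:[p0=T, (p3 → p3)=T] Δ:[p3=F] refutes=True  ← countermodel

Result: [1, 0, 0, 0]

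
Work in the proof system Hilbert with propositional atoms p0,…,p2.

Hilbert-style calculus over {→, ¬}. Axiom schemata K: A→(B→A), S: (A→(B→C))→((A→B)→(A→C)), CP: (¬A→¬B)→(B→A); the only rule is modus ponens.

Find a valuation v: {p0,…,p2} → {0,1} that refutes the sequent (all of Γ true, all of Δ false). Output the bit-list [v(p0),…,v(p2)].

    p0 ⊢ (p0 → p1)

Truth-table refutation:
  v=000: Γ:[p0=F] Δ:[(p0 → p1)=T] refutes=False
  v=001: Γ:[p0=F] Δ:[(p0 → p1)=T] refutes=False
  v=010: Γ:[p0=F] Δ:[(p0 → p1)=T] refutes=False
  v=011: Γ:[p0=F] Δ:[(p0 → p1)=T] refutes=False
  v=100: Γ:[p0=T] Δ:[(p0 → p1)=F] refutes=True  ← countermodel

Result: [1, 0, 0]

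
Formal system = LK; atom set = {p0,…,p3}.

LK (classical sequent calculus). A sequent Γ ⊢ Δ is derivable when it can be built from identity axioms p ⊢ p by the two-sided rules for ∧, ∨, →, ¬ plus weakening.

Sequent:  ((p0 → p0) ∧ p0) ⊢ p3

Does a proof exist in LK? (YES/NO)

Enumerate valuations to refute Γ ⊢ Δ:
  v=0000: Γ:[((p0 → p0) ∧ p0)=F] Δ:[p3=F] refutes=False
  v=0001: Γ:[((p0 → p0) ∧ p0)=F] Δ:[p3=T] refutes=False
  v=0010: Γ:[((p0 → p0) ∧ p0)=F] Δ:[p3=F] refutes=False
  v=0011: Γ:[((p0 → p0) ∧ p0)=F] Δ:[p3=T] refutes=False
  v=0100: Γ:[((p0 → p0) ∧ p0)=F] Δ:[p3=F] refutes=False
  v=0101: Γ:[((p0 → p0) ∧ p0)=F] Δ:[p3=T] refutes=False
  v=0110: Γ:[((p0 → p0) ∧ p0)=F] Δ:[p3=F] refutes=False
  v=0111: Γ:[((p0 → p0) ∧ p0)=F] Δ:[p3=T] refutes=False
  v=1000: Γ:[((p0 → p0) ∧ p0)=T] Δ:[p3=F] refutes=True  ← countermodel

Result: NO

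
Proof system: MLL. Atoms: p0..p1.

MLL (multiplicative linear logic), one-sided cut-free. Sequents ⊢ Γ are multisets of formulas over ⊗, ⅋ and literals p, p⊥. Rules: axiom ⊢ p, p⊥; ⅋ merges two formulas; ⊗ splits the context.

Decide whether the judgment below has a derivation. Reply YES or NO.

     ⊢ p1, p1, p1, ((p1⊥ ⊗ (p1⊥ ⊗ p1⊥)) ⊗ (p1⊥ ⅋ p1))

Proof tree:
[⊗]  ⊢ p1, p1, p1, ((p1⊥ ⊗ (p1⊥ ⊗ p1⊥)) ⊗ (p1⊥ ⅋ p1))
  [⊗]  ⊢ p1, p1, p1, (p1⊥ ⊗ (p1⊥ ⊗ p1⊥))
    [Ax]  ⊢ p1, p1⊥
    [⊗]  ⊢ p1, p1, (p1⊥ ⊗ p1⊥)
      [Ax]  ⊢ p1, p1⊥
      [Ax]  ⊢ p1, p1⊥
  [⅋]  ⊢ (p1⊥ ⅋ p1)
    [Ax]  ⊢ p1, p1⊥

Result: YES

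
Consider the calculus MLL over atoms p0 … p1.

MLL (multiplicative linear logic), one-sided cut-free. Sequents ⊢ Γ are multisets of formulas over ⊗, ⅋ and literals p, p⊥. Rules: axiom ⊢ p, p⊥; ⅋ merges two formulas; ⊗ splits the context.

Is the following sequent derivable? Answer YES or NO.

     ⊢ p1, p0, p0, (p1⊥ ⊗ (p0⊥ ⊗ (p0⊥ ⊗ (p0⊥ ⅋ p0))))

Derivation trace:
[⊗]  ⊢ p1, p0, p0, (p1⊥ ⊗ (p0⊥ ⊗ (p0⊥ ⊗ (p0⊥ ⅋ p0))))
  [Ax]  ⊢ p1, p1⊥
  [⊗]  ⊢ p0, p0, (p0⊥ ⊗ (p0⊥ ⊗ (p0⊥ ⅋ p0)))
    [Ax]  ⊢ p0, p0⊥
    [⊗]  ⊢ p0, (p0⊥ ⊗ (p0⊥ ⅋ p0))
      [Ax]  ⊢ p0, p0⊥
      [⅋]  ⊢ (p0⊥ ⅋ p0)
        [Ax]  ⊢ p0, p0⊥

Result: YES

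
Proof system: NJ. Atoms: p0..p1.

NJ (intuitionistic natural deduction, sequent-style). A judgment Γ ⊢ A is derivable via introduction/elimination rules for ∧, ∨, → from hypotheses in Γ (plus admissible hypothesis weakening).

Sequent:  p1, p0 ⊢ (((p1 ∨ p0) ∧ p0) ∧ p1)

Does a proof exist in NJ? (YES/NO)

Derivation (root first):
[∧I] p1, p0 ⊢ (((p1 ∨ p0) ∧ p0) ∧ p1)
  [∧I] p0 ⊢ ((p1 ∨ p0) ∧ p0)
    [∨I₂] p0 ⊢ (p1 ∨ p0)
      [Ax] p0 ⊢ p0
    [Ax] p0 ⊢ p0
  [Ax] p1 ⊢ p1

Result: YES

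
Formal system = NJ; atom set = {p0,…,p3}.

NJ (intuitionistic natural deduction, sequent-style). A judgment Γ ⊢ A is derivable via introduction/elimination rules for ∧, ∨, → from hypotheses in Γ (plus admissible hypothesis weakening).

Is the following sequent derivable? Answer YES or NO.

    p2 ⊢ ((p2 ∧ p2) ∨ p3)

Derivation trace:
[∨I₁] p2 ⊢ ((p2 ∧ p2) ∨ p3)
  [∧I] p2 ⊢ (p2 ∧ p2)
    [Ax] p2 ⊢ p2
    [Ax] p2 ⊢ p2

Result: YES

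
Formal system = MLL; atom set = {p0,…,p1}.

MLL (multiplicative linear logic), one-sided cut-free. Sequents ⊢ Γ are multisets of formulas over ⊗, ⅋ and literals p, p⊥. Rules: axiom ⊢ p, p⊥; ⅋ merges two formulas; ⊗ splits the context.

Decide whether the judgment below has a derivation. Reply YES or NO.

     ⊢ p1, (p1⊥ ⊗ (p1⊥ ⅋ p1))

Derivation trace:
[⊗]  ⊢ p1, (p1⊥ ⊗ (p1⊥ ⅋ p1))
  [Ax]  ⊢ p1, p1⊥
  [⅋]  ⊢ (p1⊥ ⅋ p1)
    [Ax]  ⊢ p1, p1⊥

Result: YES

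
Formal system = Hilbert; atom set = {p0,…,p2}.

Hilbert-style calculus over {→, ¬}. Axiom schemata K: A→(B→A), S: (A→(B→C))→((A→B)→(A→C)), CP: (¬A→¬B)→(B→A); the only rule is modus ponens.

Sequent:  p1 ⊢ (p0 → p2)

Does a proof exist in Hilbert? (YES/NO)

Enumerate valuations to refute Γ ⊢ Δ:
  v=000: Γ:[p1=F] Δ:[(p0 → p2)=T] refutes=False
  v=001: Γ:[p1=F] Δ:[(p0 → p2)=T] refutes=False
  v=010: Γ:[p1=T] Δ:[(p0 → p2)=T] refutes=False
  v=011: Γ:[p1=T] Δ:[(p0 → p2)=T] refutes=False
  v=100: Γ:[p1=F] Δ:[(p0 → p2)=F] refutes=False
  v=101: Γ:[p1=F] Δ:[(p0 → p2)=T] refutes=False
  v=110: Γ:[p1=T] Δ:[(p0 → p2)=F] refutes=True  ← countermodel

Result: NO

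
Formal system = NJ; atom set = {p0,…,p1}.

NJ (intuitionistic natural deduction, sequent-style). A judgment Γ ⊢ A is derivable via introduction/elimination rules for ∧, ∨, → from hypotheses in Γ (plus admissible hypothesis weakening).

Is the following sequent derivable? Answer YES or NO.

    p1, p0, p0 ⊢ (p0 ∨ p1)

Derivation (root first):
[∨I₂] p1, p0, p0 ⊢ (p0 ∨ p1)
  [Wk] p1, p0, p0 ⊢ p1
    [Wk] p1, p0 ⊢ p1
      [Ax] p1 ⊢ p1

Result: YES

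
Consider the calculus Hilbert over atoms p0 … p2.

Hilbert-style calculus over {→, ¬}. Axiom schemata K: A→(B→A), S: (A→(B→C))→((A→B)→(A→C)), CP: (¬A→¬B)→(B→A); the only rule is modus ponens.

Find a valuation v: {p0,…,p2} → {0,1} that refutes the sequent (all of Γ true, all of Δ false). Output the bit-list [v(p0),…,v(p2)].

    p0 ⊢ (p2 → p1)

Search for a countermodel by truth-table:
  v=000: Γ:[p0=F] Δ:[(p2 → p1)=T] refutes=False
  v=001: Γ:[p0=F] Δ:[(p2 → p1)=F] refutes=False
  v=010: Γ:[p0=F] Δ:[(p2 → p1)=T] refutes=False
  v=011: Γ:[p0=F] Δ:[(p2 → p1)=T] refutes=False
  v=100: Γ:[p0=T] Δ:[(p2 → p1)=T] refutes=False
  v=101: Γ:[p0=T] Δ:[(p2 → p1)=F] refutes=True  ← countermodel

Result: [1, 0, 1]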